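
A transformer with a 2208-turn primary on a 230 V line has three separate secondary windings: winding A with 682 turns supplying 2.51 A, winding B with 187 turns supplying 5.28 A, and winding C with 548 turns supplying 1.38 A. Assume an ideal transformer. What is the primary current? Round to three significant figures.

I_p ≈ 1.56 A

V_A = 230 × 682/2208 = 71.042 V; V_B = 230 × 187/2208 = 19.479 V; V_C = 230 × 548/2208 = 57.083 V.
P_out = V_A I_A + V_B I_B + V_C I_C = 71.042×2.51 + 19.479×5.28 + 57.083×1.38 = 178.31 + 102.85 + 78.775 = 359.94 W.
Ideal ⇒ P_in = P_out, so I_p = P_out/V_p = 359.94/230 = 1.56 A.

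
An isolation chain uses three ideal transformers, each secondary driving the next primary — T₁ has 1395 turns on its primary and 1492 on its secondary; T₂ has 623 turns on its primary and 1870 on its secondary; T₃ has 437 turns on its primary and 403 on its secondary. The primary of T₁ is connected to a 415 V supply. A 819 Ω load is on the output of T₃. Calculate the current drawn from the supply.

I_supply ≈ 4.44 A

Secondary of T₁: V = 415.00 × 1492/1395 = 443.86 V.
Secondary of T₂: V = 443.86 × 1870/623 = 1332.3 V.
Secondary of T₃: V = 1332.3 × 403/437 = 1228.6 V.
I_load = 1228.6/819 = 1.5002 A, so P_out = 1228.6 × 1.5002 = 1843.1 W.
All ideal ⇒ P_in = P_out, so I_supply = 1843.1/415 = 4.44 A.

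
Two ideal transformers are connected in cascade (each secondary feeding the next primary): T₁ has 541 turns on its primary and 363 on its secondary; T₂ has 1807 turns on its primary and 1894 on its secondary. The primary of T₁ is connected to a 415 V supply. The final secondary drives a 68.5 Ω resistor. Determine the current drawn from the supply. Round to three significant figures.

After T₁: V = 415.00 × 363/541 = 278.46 V.
After T₂: V = 278.46 × 1894/1807 = 291.86 V.
I_load = 291.86/68.5 = 4.2608 A, so P_out = 291.86 × 4.2608 = 1243.6 W.
All ideal ⇒ P_in = P_out, so I_supply = 1243.6/415 = 3.00 A.

I_supply ≈ 3.00 A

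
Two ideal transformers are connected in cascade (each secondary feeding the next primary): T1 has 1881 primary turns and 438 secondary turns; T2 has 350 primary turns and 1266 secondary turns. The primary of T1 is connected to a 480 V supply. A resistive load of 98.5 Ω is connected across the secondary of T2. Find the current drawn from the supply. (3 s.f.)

After T1: V = 480.00 × 438/1881 = 111.77 V.
After T2: V = 111.77 × 1266/350 = 404.29 V.
I_load = 404.29/98.5 = 4.1045 A, so P_out = 404.29 × 4.1045 = 1659.4 W.
All ideal ⇒ P_in = P_out, so I_supply = 1659.4/480 = 3.46 A.

I_supply ≈ 3.46 A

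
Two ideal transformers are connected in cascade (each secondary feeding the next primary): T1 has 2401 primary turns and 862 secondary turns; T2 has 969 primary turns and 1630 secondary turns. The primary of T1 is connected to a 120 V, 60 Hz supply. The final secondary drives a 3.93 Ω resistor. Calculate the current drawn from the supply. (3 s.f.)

Secondary of T1: V = 120.00 × 862/2401 = 43.082 V.
Secondary of T2: V = 43.082 × 1630/969 = 72.470 V.
I_load = 72.470/3.93 = 18.440 A, so P_out = 72.470 × 18.440 = 1336.4 W.
All ideal ⇒ P_in = P_out, so I_supply = 1336.4/120 = 11.1 A.

I_supply ≈ 11.1 A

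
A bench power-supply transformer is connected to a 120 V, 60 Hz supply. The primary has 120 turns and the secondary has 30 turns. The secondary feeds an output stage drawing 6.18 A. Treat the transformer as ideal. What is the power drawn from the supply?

P ≈ 185 W

I_p = I_s × N_s/N_p = 6.18 × 30/120 = 1.5450 A.
P = V_p I_p = 120 × 1.5450 = 185 W.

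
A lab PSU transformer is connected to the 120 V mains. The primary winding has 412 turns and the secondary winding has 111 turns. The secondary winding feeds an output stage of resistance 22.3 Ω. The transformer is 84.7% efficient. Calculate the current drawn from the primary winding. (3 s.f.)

V_s = 120 × 111/412 = 32.330 V.
I_s = V_s/R = 32.330/22.3 = 1.4498 A.
P_out = V_s I_s = 32.330 × 1.4498 = 46.872 W.
P_in = P_out/η = 46.872/0.847 = 55.338 W.
I_p = P_in/V_p = 55.338/120 = 0.461 A.

I_p ≈ 0.461 A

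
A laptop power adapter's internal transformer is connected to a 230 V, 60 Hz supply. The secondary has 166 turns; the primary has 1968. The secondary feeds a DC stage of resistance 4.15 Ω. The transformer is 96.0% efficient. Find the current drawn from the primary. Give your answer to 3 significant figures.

V_s = 230 × 166/1968 = 19.400 V.
I_s = V_s/R = 19.400/4.15 = 4.6748 A.
P_out = V_s I_s = 19.400 × 4.6748 = 90.693 W.
P_in = P_out/η = 90.693/0.960 = 94.472 W.
I_p = P_in/V_p = 94.472/230 = 0.411 A.

I_p ≈ 0.411 A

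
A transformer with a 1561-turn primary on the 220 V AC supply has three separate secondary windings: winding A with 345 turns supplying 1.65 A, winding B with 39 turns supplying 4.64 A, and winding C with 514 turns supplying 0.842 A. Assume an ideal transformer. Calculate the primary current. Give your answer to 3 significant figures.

I_p ≈ 0.758 A

V_A = 220 × 345/1561 = 48.623 V; V_B = 220 × 39/1561 = 5.4965 V; V_C = 220 × 514/1561 = 72.441 V.
P_out = V_A I_A + V_B I_B + V_C I_C = 48.623×1.65 + 5.4965×4.64 + 72.441×0.842 = 80.227 + 25.504 + 60.995 = 166.73 W.
Ideal ⇒ P_in = P_out, so I_p = P_out/V_p = 166.73/220 = 0.758 A.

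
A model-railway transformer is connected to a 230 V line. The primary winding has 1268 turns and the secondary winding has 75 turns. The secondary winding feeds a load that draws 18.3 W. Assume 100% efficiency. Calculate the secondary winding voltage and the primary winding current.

V_s ≈ 13.6 V, I_p ≈ 0.0796 A

V_s = V_p × N_s/N_p = 230 × 75/1268 = 13.604 V.
I_s = P/V_s = 18.3/13.604 = 1.3452 A.
I_p = I_s × N_s/N_p = 1.3452 × 75/1268 = 0.0796 A.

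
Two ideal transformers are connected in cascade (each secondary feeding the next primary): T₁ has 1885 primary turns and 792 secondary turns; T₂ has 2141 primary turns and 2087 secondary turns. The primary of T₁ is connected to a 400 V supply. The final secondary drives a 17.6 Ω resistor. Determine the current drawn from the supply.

I_supply ≈ 3.81 A

Secondary of T₁: V = 400.00 × 792/1885 = 168.06 V.
Secondary of T₂: V = 168.06 × 2087/2141 = 163.82 V.
I_load = 163.82/17.6 = 9.3082 A, so P_out = 163.82 × 9.3082 = 1524.9 W.
All ideal ⇒ P_in = P_out, so I_supply = 1524.9/400 = 3.81 A.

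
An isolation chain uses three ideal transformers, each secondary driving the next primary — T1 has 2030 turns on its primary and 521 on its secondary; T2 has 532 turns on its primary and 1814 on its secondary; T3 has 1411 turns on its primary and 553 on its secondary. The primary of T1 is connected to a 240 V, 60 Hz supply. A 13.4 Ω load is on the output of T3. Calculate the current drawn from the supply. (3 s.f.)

After T1: V = 240.00 × 521/2030 = 61.596 V.
After T2: V = 61.596 × 1814/532 = 210.03 V.
After T3: V = 210.03 × 553/1411 = 82.315 V.
I_load = 82.315/13.4 = 6.1429 A, so P_out = 82.315 × 6.1429 = 505.65 W.
All ideal ⇒ P_in = P_out, so I_supply = 505.65/240 = 2.11 A.

I_supply ≈ 2.11 A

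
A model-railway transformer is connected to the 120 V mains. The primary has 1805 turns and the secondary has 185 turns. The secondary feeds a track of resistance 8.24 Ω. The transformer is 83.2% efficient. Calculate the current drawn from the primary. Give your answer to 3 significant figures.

V_s = 120 × 185/1805 = 12.299 V.
I_s = V_s/R = 12.299/8.24 = 1.4926 A.
P_out = V_s I_s = 12.299 × 1.4926 = 18.358 W.
P_in = P_out/η = 18.358/0.832 = 22.065 W.
I_p = P_in/V_p = 22.065/120 = 0.184 A.

I_p ≈ 0.184 A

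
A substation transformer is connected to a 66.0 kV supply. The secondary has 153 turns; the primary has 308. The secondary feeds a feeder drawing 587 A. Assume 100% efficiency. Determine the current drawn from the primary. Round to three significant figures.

For an ideal transformer I_p N_p = I_s N_s, so I_p = 587 × 153/308 = 292 A.

I_p ≈ 292 A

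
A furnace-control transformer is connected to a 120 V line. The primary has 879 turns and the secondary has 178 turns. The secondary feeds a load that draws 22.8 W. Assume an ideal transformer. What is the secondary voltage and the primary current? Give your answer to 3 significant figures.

V_s = V_p × N_s/N_p = 120 × 178/879 = 24.300 V.
I_s = P/V_s = 22.8/24.300 = 0.93826 A.
I_p = I_s × N_s/N_p = 0.93826 × 178/879 = 0.190 A.

V_s ≈ 24.3 V, I_p ≈ 0.190 A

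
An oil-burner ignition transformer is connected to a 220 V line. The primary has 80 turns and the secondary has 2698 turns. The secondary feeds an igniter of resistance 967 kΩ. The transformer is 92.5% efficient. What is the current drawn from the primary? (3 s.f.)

I_p ≈ 0.280 A

V_s = 220 × 2698/80 = 7419.5 V.
I_s = V_s/R = 7419.5/967000 = 0.0076727 A.
P_out = V_s I_s = 7419.5 × 0.0076727 = 56.928 W.
P_in = P_out/η = 56.928/0.925 = 61.543 W.
I_p = P_in/V_p = 61.543/220 = 0.280 A.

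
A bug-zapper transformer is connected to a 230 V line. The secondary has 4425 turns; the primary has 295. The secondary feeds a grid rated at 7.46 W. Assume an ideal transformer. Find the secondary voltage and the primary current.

V_s = V_p × N_s/N_p = 230 × 4425/295 = 3450.0 V.
I_s = P/V_s = 7.46/3450.0 = 0.0021623 A.
I_p = I_s × N_s/N_p = 0.0021623 × 4425/295 = 0.0324 A.

V_s ≈ 3450 V, I_p ≈ 0.0324 A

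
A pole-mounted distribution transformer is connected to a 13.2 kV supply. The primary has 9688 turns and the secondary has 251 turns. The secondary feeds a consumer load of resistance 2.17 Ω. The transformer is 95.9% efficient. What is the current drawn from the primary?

I_p ≈ 4.26 A

V_s = 13200 × 251/9688 = 341.99 V.
I_s = V_s/R = 341.99/2.17 = 157.60 A.
P_out = V_s I_s = 341.99 × 157.60 = 53897 W.
P_in = P_out/η = 53897/0.959 = 56202 W.
I_p = P_in/V_p = 56202/13200 = 4.26 A.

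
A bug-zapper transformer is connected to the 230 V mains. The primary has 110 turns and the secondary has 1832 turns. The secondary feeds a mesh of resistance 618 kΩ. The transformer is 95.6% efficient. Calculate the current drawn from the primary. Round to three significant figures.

V_s = 230 × 1832/110 = 3830.5 V.
I_s = V_s/R = 3830.5/618000 = 0.0061983 A.
P_out = V_s I_s = 3830.5 × 0.0061983 = 23.743 W.
P_in = P_out/η = 23.743/0.956 = 24.836 W.
I_p = P_in/V_p = 24.836/230 = 0.108 A.

I_p ≈ 0.108 A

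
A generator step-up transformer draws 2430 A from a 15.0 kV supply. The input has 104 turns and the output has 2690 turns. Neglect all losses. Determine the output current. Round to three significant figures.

I_out/I_in = N_in/N_out, so I_out = 2430 × 104/2690 = 93.9 A.

I_out ≈ 93.9 A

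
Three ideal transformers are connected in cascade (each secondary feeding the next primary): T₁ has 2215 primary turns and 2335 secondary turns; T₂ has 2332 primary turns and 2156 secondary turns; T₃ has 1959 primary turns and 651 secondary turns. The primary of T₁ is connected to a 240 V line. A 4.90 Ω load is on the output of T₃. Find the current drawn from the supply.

After T₁: V = 240.00 × 2335/2215 = 253.00 V.
After T₂: V = 253.00 × 2156/2332 = 233.91 V.
After T₃: V = 233.91 × 651/1959 = 77.730 V.
I_load = 77.730/4.90 = 15.863 A, so P_out = 77.730 × 15.863 = 1233.1 W.
All ideal ⇒ P_in = P_out, so I_supply = 1233.1/240 = 5.14 A.

I_supply ≈ 5.14 A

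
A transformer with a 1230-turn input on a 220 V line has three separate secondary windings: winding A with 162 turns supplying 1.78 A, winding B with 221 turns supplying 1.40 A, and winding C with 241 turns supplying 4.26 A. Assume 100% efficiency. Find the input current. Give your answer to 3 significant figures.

V_A = 220 × 162/1230 = 28.976 V; V_B = 220 × 221/1230 = 39.528 V; V_C = 220 × 241/1230 = 43.106 V.
P_out = V_A I_A + V_B I_B + V_C I_C = 28.976×1.78 + 39.528×1.40 + 43.106×4.26 = 51.577 + 55.340 + 183.63 = 290.55 W.
Ideal ⇒ P_in = P_out, so I_in = P_out/V_in = 290.55/220 = 1.32 A.

I_in ≈ 1.32 A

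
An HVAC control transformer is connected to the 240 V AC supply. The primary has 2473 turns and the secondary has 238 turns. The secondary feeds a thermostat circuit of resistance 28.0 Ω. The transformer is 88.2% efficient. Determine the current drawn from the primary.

I_p ≈ 0.0900 A

V_s = 240 × 238/2473 = 23.097 V.
I_s = V_s/R = 23.097/28.0 = 0.82491 A.
P_out = V_s I_s = 23.097 × 0.82491 = 19.053 W.
P_in = P_out/η = 19.053/0.882 = 21.602 W.
I_p = P_in/V_p = 21.602/240 = 0.0900 A.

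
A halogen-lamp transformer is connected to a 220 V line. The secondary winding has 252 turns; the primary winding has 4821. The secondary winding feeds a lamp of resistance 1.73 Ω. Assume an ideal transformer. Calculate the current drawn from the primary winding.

V_s = V_p × N_s/N_p = 220 × 252/4821 = 11.500 V.
I_s = V_s/R = 11.500/1.73 = 6.6472 A.
For an ideal transformer I_p N_p = I_s N_s, so I_p = 6.6472 × 252/4821 = 0.347 A.

I_p ≈ 0.347 A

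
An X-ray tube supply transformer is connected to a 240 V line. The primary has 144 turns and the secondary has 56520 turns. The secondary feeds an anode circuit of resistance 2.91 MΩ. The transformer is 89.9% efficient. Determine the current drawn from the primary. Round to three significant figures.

V_s = 240 × 56520/144 = 94200 V.
I_s = V_s/R = 94200/(2.91×10^6) = 0.032371 A.
P_out = V_s I_s = 94200 × 0.032371 = 3049.4 W.
P_in = P_out/η = 3049.4/0.899 = 3391.9 W.
I_p = P_in/V_p = 3391.9/240 = 14.1 A.

I_p ≈ 14.1 A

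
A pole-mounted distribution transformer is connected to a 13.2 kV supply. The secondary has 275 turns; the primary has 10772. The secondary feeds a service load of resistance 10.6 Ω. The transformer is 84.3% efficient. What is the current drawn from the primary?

I_p ≈ 0.963 A

V_s = 13200 × 275/10772 = 336.98 V.
I_s = V_s/R = 336.98/10.6 = 31.791 A.
P_out = V_s I_s = 336.98 × 31.791 = 10713 W.
P_in = P_out/η = 10713/0.843 = 12708 W.
I_p = P_in/V_p = 12708/13200 = 0.963 A.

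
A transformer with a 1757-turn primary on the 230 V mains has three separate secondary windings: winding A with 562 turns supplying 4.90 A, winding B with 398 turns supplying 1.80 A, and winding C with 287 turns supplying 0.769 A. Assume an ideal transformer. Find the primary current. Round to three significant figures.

I_p ≈ 2.10 A

V_A = 230 × 562/1757 = 73.569 V; V_B = 230 × 398/1757 = 52.100 V; V_C = 230 × 287/1757 = 37.570 V.
P_out = V_A I_A + V_B I_B + V_C I_C = 73.569×4.90 + 52.100×1.80 + 37.570×0.769 = 360.49 + 93.780 + 28.891 = 483.16 W.
Ideal ⇒ P_in = P_out, so I_p = P_out/V_p = 483.16/230 = 2.10 A.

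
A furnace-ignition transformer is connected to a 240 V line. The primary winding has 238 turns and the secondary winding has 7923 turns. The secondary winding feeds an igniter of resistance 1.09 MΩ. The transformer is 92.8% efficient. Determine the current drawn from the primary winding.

I_p ≈ 0.263 A

V_s = 240 × 7923/238 = 7989.6 V.
I_s = V_s/R = 7989.6/(1.09×10^6) = 0.0073299 A.
P_out = V_s I_s = 7989.6 × 0.0073299 = 58.563 W.
P_in = P_out/η = 58.563/0.928 = 63.106 W.
I_p = P_in/V_p = 63.106/240 = 0.263 A.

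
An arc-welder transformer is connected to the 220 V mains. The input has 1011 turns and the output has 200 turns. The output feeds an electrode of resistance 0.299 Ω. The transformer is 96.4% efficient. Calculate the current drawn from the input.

V_out = 220 × 200/1011 = 43.521 V.
I_out = V_out/R = 43.521/0.299 = 145.56 A.
P_out = V_out I_out = 43.521 × 145.56 = 6334.8 W.
P_in = P_out/η = 6334.8/0.964 = 6571.4 W.
I_in = P_in/V_in = 6571.4/220 = 29.9 A.

I_in ≈ 29.9 A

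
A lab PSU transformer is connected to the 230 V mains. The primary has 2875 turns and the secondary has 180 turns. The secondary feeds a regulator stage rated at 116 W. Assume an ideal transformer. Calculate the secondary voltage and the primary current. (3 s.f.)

V_s ≈ 14.4 V, I_p ≈ 0.504 A

V_s = V_p × N_s/N_p = 230 × 180/2875 = 14.400 V.
I_s = P/V_s = 116/14.400 = 8.0556 A.
I_p = I_s × N_s/N_p = 8.0556 × 180/2875 = 0.504 A.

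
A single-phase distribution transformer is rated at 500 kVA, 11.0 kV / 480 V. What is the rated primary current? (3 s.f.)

I_p = S/V_p = 500000/11000 = 45.5 A.

I_p ≈ 45.5 A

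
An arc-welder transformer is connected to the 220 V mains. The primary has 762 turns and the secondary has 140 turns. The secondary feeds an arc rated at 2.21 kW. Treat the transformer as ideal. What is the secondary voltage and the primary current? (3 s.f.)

V_s = V_p × N_s/N_p = 220 × 140/762 = 40.420 V.
I_s = P/V_s = 2210/40.420 = 54.676 A.
I_p = I_s × N_s/N_p = 54.676 × 140/762 = 10.0 A.

V_s ≈ 40.4 V, I_p ≈ 10.0 A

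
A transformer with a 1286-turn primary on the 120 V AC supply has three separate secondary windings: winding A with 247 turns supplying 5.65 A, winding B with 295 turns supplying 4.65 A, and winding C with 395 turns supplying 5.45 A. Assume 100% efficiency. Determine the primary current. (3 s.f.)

I_p ≈ 3.83 A

V_A = 120 × 247/1286 = 23.048 V; V_B = 120 × 295/1286 = 27.527 V; V_C = 120 × 395/1286 = 36.858 V.
P_out = V_A I_A + V_B I_B + V_C I_C = 23.048×5.65 + 27.527×4.65 + 36.858×5.45 = 130.22 + 128.00 + 200.88 = 459.10 W.
Ideal ⇒ P_in = P_out, so I_p = P_out/V_p = 459.10/120 = 3.83 A.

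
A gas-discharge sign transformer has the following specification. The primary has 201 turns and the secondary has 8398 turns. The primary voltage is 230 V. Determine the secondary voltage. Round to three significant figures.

V_s ≈ 9610 V

V_s/V_p = N_s/N_p, so V_s = 230 × 8398/201 = 9610 V.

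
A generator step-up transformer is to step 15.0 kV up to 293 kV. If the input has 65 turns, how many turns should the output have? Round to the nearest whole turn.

N_out/N_in = V_out/V_in, so N_out = 65 × 293000/15000 = 1269.7 ≈ 1270 turns.

N_out = 1270 turns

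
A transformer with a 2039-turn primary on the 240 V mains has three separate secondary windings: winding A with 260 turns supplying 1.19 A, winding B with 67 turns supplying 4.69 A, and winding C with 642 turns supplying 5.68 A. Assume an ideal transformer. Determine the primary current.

V_A = 240 × 260/2039 = 30.603 V; V_B = 240 × 67/2039 = 7.8862 V; V_C = 240 × 642/2039 = 75.566 V.
P_out = V_A I_A + V_B I_B + V_C I_C = 30.603×1.19 + 7.8862×4.69 + 75.566×5.68 = 36.418 + 36.986 + 429.22 = 502.62 W.
Ideal ⇒ P_in = P_out, so I_p = P_out/V_p = 502.62/240 = 2.09 A.

I_p ≈ 2.09 A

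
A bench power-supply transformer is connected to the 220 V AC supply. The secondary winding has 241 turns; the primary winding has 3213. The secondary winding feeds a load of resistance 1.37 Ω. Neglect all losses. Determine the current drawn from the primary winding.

I_p ≈ 0.903 A

V_s = V_p × N_s/N_p = 220 × 241/3213 = 16.502 V.
I_s = V_s/R = 16.502/1.37 = 12.045 A.
For an ideal transformer I_p N_p = I_s N_s, so I_p = 12.045 × 241/3213 = 0.903 A.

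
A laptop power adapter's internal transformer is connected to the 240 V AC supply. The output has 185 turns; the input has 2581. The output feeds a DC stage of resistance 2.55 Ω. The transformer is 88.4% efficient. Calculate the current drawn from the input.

V_out = 240 × 185/2581 = 17.203 V.
I_out = V_out/R = 17.203/2.55 = 6.7461 A.
P_out = V_out I_out = 17.203 × 6.7461 = 116.05 W.
P_in = P_out/η = 116.05/0.884 = 131.28 W.
I_in = P_in/V_in = 131.28/240 = 0.547 A.

I_in ≈ 0.547 A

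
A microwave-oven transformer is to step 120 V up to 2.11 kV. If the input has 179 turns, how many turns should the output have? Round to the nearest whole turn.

N_out = 3147 turns

N_out/N_in = V_out/V_in, so N_out = 179 × 2110/120 = 3147.4 ≈ 3147 turns.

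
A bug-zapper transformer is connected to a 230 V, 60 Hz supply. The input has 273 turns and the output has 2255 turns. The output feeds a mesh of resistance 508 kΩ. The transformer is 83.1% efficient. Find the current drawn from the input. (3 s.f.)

I_in ≈ 0.0372 A

V_out = 230 × 2255/273 = 1899.8 V.
I_out = V_out/R = 1899.8/508000 = 0.0037398 A.
P_out = V_out I_out = 1899.8 × 0.0037398 = 7.1049 W.
P_in = P_out/η = 7.1049/0.831 = 8.5499 W.
I_in = P_in/V_in = 8.5499/230 = 0.0372 A.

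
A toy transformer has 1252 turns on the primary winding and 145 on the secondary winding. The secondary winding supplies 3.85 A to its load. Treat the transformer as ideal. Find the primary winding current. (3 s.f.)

For an ideal transformer I_p/I_s = N_s/N_p, so I_p = 3.85 × 145/1252 = 0.446 A.

I_p ≈ 0.446 A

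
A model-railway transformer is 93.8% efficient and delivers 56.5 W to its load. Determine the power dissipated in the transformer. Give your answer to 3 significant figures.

P_loss ≈ 3.73 W

P_in = P_out/η = 56.5/0.938 = 60.2345 W.
P_loss = P_in − P_out = 60.2345 − 56.5 = 3.73 W.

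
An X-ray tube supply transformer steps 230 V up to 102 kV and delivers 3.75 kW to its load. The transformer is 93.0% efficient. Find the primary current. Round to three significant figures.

P_in = P_out/η = 3750/0.930 = 4032.3 W.
I_p = P_in/V_p = 4032.3/230 = 17.5 A.

I_p ≈ 17.5 A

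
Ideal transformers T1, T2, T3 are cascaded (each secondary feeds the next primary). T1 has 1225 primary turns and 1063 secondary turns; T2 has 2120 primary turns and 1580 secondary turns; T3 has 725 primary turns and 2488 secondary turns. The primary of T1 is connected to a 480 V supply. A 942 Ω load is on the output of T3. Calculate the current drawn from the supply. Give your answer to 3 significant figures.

I_supply ≈ 2.51 A

After T1: V = 480.00 × 1063/1225 = 416.52 V.
After T2: V = 416.52 × 1580/2120 = 310.43 V.
After T3: V = 310.43 × 2488/725 = 1065.3 V.
I_load = 1065.3/942 = 1.1309 A, so P_out = 1065.3 × 1.1309 = 1204.7 W.
All ideal ⇒ P_in = P_out, so I_supply = 1204.7/480 = 2.51 A.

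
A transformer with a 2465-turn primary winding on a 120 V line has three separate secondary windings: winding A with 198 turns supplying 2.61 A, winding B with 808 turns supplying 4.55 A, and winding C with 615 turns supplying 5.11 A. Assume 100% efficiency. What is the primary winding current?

V_A = 120 × 198/2465 = 9.6389 V; V_B = 120 × 808/2465 = 39.335 V; V_C = 120 × 615/2465 = 29.939 V.
P_out = V_A I_A + V_B I_B + V_C I_C = 9.6389×2.61 + 39.335×4.55 + 29.939×5.11 = 25.158 + 178.97 + 152.99 = 357.12 W.
Ideal ⇒ P_in = P_out, so I_p = P_out/V_p = 357.12/120 = 2.98 A.

I_p ≈ 2.98 A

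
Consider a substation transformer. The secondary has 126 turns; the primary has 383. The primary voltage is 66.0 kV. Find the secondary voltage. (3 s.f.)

V_s ≈ 21700 V

V_s/V_p = N_s/N_p, so V_s = 66000 × 126/383 = 21700 V.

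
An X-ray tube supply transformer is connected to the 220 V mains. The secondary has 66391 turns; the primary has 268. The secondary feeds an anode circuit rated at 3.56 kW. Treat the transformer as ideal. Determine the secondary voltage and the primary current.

V_s ≈ 54500 V, I_p ≈ 16.2 A

V_s = V_p × N_s/N_p = 220 × 66391/268 = 54500 V.
I_s = P/V_s = 3560/54500 = 0.065321 A.
I_p = I_s × N_s/N_p = 0.065321 × 66391/268 = 16.2 A.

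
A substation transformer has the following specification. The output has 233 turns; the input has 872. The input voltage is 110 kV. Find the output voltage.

V_out ≈ 29400 V

V_out/V_in = N_out/N_in, so V_out = 110000 × 233/872 = 29400 V.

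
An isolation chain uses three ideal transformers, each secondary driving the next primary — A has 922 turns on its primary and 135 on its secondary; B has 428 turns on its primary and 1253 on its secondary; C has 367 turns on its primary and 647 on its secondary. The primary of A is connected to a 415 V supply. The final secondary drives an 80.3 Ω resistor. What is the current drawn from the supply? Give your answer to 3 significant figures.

Secondary of A: V = 415.00 × 135/922 = 60.765 V.
Secondary of B: V = 60.765 × 1253/428 = 177.89 V.
Secondary of C: V = 177.89 × 647/367 = 313.61 V.
I_load = 313.61/80.3 = 3.9055 A, so P_out = 313.61 × 3.9055 = 1224.8 W.
All ideal ⇒ P_in = P_out, so I_supply = 1224.8/415 = 2.95 A.

I_supply ≈ 2.95 A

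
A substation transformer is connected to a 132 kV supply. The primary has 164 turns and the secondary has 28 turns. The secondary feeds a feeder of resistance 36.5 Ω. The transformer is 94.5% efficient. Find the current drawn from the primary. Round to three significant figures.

I_p ≈ 112 A

V_s = 132000 × 28/164 = 22537 V.
I_s = V_s/R = 22537/36.5 = 617.44 A.
P_out = V_s I_s = 22537 × 617.44 = 1.3915×10^7 W.
P_in = P_out/η = 1.3915×10^7/0.945 = 1.4725×10^7 W.
I_p = P_in/V_p = 1.4725×10^7/132000 = 112 A.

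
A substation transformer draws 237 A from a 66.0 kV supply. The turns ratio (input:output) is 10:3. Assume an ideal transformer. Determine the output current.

I_out ≈ 790 A

I_out/I_in = N_in/N_out, so I_out = 237 × 10/3 = 790 A.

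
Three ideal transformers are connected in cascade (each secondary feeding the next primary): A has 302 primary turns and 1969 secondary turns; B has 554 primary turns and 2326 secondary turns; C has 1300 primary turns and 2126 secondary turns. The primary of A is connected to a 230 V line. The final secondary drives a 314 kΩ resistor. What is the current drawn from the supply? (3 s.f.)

I_supply ≈ 1.47 A

Secondary of A: V = 230.00 × 1969/302 = 1499.6 V.
Secondary of B: V = 1499.6 × 2326/554 = 6296.0 V.
Secondary of C: V = 6296.0 × 2126/1300 = 10296 V.
I_load = 10296/314000 = 0.032791 A, so P_out = 10296 × 0.032791 = 337.63 W.
All ideal ⇒ P_in = P_out, so I_supply = 337.63/230 = 1.47 A.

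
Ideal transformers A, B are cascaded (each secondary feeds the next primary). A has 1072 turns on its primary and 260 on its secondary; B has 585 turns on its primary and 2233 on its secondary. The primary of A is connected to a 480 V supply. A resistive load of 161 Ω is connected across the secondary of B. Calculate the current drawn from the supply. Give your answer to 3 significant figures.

I_supply ≈ 2.56 A

Secondary of A: V = 480.00 × 260/1072 = 116.42 V.
Secondary of B: V = 116.42 × 2233/585 = 444.38 V.
I_load = 444.38/161 = 2.7601 A, so P_out = 444.38 × 2.7601 = 1226.5 W.
All ideal ⇒ P_in = P_out, so I_supply = 1226.5/480 = 2.56 A.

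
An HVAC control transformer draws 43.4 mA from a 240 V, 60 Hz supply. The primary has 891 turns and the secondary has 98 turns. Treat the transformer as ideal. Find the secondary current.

I_s/I_p = N_p/N_s, so I_s = 0.0434 × 891/98 = 0.395 A.

I_s ≈ 0.395 A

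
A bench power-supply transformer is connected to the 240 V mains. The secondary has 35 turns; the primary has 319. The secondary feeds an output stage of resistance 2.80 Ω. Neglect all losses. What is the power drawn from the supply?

P ≈ 248 W

V_s = V_p × N_s/N_p = 240 × 35/319 = 26.332 V.
I_s = V_s/R = 26.332/2.80 = 9.4044 A.
I_p = I_s × N_s/N_p = 9.4044 × 35/319 = 1.0318 A.
P = V_p I_p = 240 × 1.0318 = 248 W.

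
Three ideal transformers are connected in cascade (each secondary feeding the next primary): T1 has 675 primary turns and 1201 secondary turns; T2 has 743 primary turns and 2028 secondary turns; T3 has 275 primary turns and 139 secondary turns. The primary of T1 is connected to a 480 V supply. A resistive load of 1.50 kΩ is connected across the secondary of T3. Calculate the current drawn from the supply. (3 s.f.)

I_supply ≈ 1.93 A

Secondary of T1: V = 480.00 × 1201/675 = 854.04 V.
Secondary of T2: V = 854.04 × 2028/743 = 2331.1 V.
Secondary of T3: V = 2331.1 × 139/275 = 1178.3 V.
I_load = 1178.3/1500 = 0.78551 A, so P_out = 1178.3 × 0.78551 = 925.53 W.
All ideal ⇒ P_in = P_out, so I_supply = 925.53/480 = 1.93 A.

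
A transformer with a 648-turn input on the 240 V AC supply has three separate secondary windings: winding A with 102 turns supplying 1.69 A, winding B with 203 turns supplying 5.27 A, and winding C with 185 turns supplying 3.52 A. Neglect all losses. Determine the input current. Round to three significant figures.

I_in ≈ 2.92 A

V_A = 240 × 102/648 = 37.778 V; V_B = 240 × 203/648 = 75.185 V; V_C = 240 × 185/648 = 68.519 V.
P_out = V_A I_A + V_B I_B + V_C I_C = 37.778×1.69 + 75.185×5.27 + 68.519×3.52 = 63.844 + 396.23 + 241.19 = 701.26 W.
Ideal ⇒ P_in = P_out, so I_in = P_out/V_in = 701.26/240 = 2.92 A.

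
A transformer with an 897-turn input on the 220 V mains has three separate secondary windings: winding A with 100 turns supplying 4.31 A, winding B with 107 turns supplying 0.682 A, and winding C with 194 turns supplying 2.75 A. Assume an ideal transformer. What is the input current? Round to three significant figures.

V_A = 220 × 100/897 = 24.526 V; V_B = 220 × 107/897 = 26.243 V; V_C = 220 × 194/897 = 47.581 V.
P_out = V_A I_A + V_B I_B + V_C I_C = 24.526×4.31 + 26.243×0.682 + 47.581×2.75 = 105.71 + 17.898 + 130.85 = 254.45 W.
Ideal ⇒ P_in = P_out, so I_in = P_out/V_in = 254.45/220 = 1.16 A.

I_in ≈ 1.16 A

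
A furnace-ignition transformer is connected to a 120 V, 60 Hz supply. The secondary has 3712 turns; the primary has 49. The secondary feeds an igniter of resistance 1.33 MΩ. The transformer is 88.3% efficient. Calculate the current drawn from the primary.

I_p ≈ 0.586 A

V_s = 120 × 3712/49 = 9090.6 V.
I_s = V_s/R = 9090.6/(1.33×10^6) = 0.0068350 A.
P_out = V_s I_s = 9090.6 × 0.0068350 = 62.135 W.
P_in = P_out/η = 62.135/0.883 = 70.368 W.
I_p = P_in/V_p = 70.368/120 = 0.586 A.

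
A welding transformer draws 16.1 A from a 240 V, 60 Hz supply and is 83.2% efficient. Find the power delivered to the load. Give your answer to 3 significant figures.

P_in = V_p I_p = 240 × 16.1 = 3864.0 W.
P_out = η P_in = 0.832 × 3864.0 = 3210 W.

P_out ≈ 3210 W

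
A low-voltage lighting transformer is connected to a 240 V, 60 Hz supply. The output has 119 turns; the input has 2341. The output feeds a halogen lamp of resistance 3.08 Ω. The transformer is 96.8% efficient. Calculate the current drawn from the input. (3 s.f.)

I_in ≈ 0.208 A

V_out = 240 × 119/2341 = 12.200 V.
I_out = V_out/R = 12.200/3.08 = 3.9610 A.
P_out = V_out I_out = 12.200 × 3.9610 = 48.324 W.
P_in = P_out/η = 48.324/0.968 = 49.921 W.
I_in = P_in/V_in = 49.921/240 = 0.208 A.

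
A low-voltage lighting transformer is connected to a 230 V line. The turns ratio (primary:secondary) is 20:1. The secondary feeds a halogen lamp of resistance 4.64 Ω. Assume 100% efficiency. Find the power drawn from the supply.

V_s = V_p × N_s/N_p = 230 × 1/20 = 11.500 V.
I_s = V_s/R = 11.500/4.64 = 2.4784 A.
I_p = I_s × N_s/N_p = 2.4784 × 1/20 = 0.12392 A.
P = V_p I_p = 230 × 0.12392 = 28.5 W.

P ≈ 28.5 W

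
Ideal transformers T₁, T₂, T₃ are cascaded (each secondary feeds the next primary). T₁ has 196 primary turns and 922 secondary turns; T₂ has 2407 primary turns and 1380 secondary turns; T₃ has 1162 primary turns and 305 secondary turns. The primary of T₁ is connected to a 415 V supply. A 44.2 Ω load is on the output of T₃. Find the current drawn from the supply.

I_supply ≈ 4.71 A

Secondary of T₁: V = 415.00 × 922/196 = 1952.2 V.
Secondary of T₂: V = 1952.2 × 1380/2407 = 1119.2 V.
Secondary of T₃: V = 1119.2 × 305/1162 = 293.78 V.
I_load = 293.78/44.2 = 6.6466 A, so P_out = 293.78 × 6.6466 = 1952.6 W.
All ideal ⇒ P_in = P_out, so I_supply = 1952.6/415 = 4.71 A.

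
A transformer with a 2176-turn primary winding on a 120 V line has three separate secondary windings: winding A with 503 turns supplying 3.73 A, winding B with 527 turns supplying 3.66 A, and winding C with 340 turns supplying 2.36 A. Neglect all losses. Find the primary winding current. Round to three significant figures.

V_A = 120 × 503/2176 = 27.739 V; V_B = 120 × 527/2176 = 29.062 V; V_C = 120 × 340/2176 = 18.750 V.
P_out = V_A I_A + V_B I_B + V_C I_C = 27.739×3.73 + 29.062×3.66 + 18.750×2.36 = 103.47 + 106.37 + 44.250 = 254.09 W.
Ideal ⇒ P_in = P_out, so I_p = P_out/V_p = 254.09/120 = 2.12 A.

I_p ≈ 2.12 A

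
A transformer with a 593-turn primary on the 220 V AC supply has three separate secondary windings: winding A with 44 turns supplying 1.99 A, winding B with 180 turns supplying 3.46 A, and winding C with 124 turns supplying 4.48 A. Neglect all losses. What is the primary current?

V_A = 220 × 44/593 = 16.324 V; V_B = 220 × 180/593 = 66.779 V; V_C = 220 × 124/593 = 46.003 V.
P_out = V_A I_A + V_B I_B + V_C I_C = 16.324×1.99 + 66.779×3.46 + 46.003×4.48 = 32.484 + 231.06 + 206.10 = 469.64 W.
Ideal ⇒ P_in = P_out, so I_p = P_out/V_p = 469.64/220 = 2.13 A.

I_p ≈ 2.13 A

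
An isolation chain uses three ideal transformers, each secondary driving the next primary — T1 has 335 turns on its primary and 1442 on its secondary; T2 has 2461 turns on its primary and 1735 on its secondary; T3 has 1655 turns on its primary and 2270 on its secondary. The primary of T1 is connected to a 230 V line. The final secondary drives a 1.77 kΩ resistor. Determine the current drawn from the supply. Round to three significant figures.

I_supply ≈ 2.25 A

After T1: V = 230.00 × 1442/335 = 990.03 V.
After T2: V = 990.03 × 1735/2461 = 697.97 V.
After T3: V = 697.97 × 2270/1655 = 957.34 V.
I_load = 957.34/1770 = 0.54087 A, so P_out = 957.34 × 0.54087 = 517.79 W.
All ideal ⇒ P_in = P_out, so I_supply = 517.79/230 = 2.25 A.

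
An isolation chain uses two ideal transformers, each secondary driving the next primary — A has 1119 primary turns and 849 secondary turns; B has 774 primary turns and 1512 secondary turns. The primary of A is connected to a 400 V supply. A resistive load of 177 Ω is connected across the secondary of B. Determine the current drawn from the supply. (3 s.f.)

I_supply ≈ 4.96 A

After A: V = 400.00 × 849/1119 = 303.49 V.
After B: V = 303.49 × 1512/774 = 592.85 V.
I_load = 592.85/177 = 3.3495 A, so P_out = 592.85 × 3.3495 = 1985.7 W.
All ideal ⇒ P_in = P_out, so I_supply = 1985.7/400 = 4.96 A.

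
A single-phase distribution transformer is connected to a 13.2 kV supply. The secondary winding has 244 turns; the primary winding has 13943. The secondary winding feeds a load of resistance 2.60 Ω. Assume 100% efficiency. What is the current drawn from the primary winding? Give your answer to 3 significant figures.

I_p ≈ 1.55 A

V_s = V_p × N_s/N_p = 13200 × 244/13943 = 231.00 V.
I_s = V_s/R = 231.00/2.60 = 88.845 A.
For an ideal transformer I_p N_p = I_s N_s, so I_p = 88.845 × 244/13943 = 1.55 A.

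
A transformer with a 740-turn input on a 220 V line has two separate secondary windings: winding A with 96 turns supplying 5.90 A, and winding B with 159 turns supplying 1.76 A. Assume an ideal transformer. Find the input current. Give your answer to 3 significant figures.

I_in ≈ 1.14 A

V_A = 220 × 96/740 = 28.541 V; V_B = 220 × 159/740 = 47.270 V.
P_out = V_A I_A + V_B I_B = 28.541×5.90 + 47.270×1.76 = 168.39 + 83.196 = 251.58 W.
Ideal ⇒ P_in = P_out, so I_in = P_out/V_in = 251.58/220 = 1.14 A.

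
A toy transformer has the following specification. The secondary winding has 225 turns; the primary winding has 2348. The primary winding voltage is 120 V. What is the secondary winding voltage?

V_s/V_p = N_s/N_p, so V_s = 120 × 225/2348 = 11.5 V.

V_s ≈ 11.5 V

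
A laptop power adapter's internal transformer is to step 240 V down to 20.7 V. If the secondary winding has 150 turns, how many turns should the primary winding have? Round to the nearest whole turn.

N_p/N_s = V_p/V_s, so N_p = 150 × 240/20.7 = 1739.1 ≈ 1739 turns.

N_p = 1739 turns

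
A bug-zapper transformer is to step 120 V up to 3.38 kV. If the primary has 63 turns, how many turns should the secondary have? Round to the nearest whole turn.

N_s/N_p = V_s/V_p, so N_s = 63 × 3380/120 = 1774.5 ≈ 1774 turns.

N_s = 1774 turns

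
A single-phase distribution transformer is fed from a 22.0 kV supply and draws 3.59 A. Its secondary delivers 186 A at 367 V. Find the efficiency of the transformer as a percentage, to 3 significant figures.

P_in = 22000 × 3.59 = 78980.0 W.
P_out = 367 × 186 = 68262.0 W.
η = P_out/P_in = 68262.0/78980.0 = 0.864.

η ≈ 86.4%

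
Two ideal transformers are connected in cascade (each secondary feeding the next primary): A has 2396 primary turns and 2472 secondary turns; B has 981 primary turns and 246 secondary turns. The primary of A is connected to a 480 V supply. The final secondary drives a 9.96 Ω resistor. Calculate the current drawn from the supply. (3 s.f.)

Secondary of A: V = 480.00 × 2472/2396 = 495.23 V.
Secondary of B: V = 495.23 × 246/981 = 124.18 V.
I_load = 124.18/9.96 = 12.468 A, so P_out = 124.18 × 12.468 = 1548.4 W.
All ideal ⇒ P_in = P_out, so I_supply = 1548.4/480 = 3.23 A.

I_supply ≈ 3.23 A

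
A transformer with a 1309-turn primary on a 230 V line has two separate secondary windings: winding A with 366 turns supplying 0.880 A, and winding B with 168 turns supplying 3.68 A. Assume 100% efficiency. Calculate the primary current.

I_p ≈ 0.718 A

V_A = 230 × 366/1309 = 64.309 V; V_B = 230 × 168/1309 = 29.519 V.
P_out = V_A I_A + V_B I_B = 64.309×0.880 + 29.519×3.68 = 56.592 + 108.63 = 165.22 W.
Ideal ⇒ P_in = P_out, so I_p = P_out/V_p = 165.22/230 = 0.718 A.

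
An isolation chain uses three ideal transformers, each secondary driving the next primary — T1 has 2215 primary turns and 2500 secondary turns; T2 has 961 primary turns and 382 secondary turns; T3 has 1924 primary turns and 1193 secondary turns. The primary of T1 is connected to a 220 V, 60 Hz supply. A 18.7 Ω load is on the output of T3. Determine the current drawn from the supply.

Secondary of T1: V = 220.00 × 2500/2215 = 248.31 V.
Secondary of T2: V = 248.31 × 382/961 = 98.703 V.
Secondary of T3: V = 98.703 × 1193/1924 = 61.202 V.
I_load = 61.202/18.7 = 3.2728 A, so P_out = 61.202 × 3.2728 = 200.30 W.
All ideal ⇒ P_in = P_out, so I_supply = 200.30/220 = 0.910 A.

I_supply ≈ 0.910 A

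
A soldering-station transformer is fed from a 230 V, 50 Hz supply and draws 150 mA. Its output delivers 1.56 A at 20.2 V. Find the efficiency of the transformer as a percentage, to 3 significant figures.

P_in = 230 × 0.150 = 34.5000 W.
P_out = 20.2 × 1.56 = 31.5120 W.
η = P_out/P_in = 31.5120/34.5000 = 0.913.

η ≈ 91.3%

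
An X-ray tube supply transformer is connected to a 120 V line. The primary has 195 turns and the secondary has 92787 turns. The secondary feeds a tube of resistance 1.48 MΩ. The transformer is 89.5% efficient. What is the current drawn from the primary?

I_p ≈ 20.5 A

V_s = 120 × 92787/195 = 57100 V.
I_s = V_s/R = 57100/(1.48×10^6) = 0.038581 A.
P_out = V_s I_s = 57100 × 0.038581 = 2203.0 W.
P_in = P_out/η = 2203.0/0.895 = 2461.4 W.
I_p = P_in/V_p = 2461.4/120 = 20.5 A.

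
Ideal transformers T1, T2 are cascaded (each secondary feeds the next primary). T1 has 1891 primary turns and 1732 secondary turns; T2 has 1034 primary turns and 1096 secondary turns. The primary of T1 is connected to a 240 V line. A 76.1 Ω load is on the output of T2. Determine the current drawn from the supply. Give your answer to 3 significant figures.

Secondary of T1: V = 240.00 × 1732/1891 = 219.82 V.
Secondary of T2: V = 219.82 × 1096/1034 = 233.00 V.
I_load = 233.00/76.1 = 3.0618 A, so P_out = 233.00 × 3.0618 = 713.40 W.
All ideal ⇒ P_in = P_out, so I_supply = 713.40/240 = 2.97 A.

I_supply ≈ 2.97 A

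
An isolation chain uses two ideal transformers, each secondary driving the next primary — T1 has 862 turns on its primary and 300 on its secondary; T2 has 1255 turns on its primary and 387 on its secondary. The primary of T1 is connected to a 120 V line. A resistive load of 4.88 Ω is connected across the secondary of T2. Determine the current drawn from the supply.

After T1: V = 120.00 × 300/862 = 41.763 V.
After T2: V = 41.763 × 387/1255 = 12.878 V.
I_load = 12.878/4.88 = 2.6390 A, so P_out = 12.878 × 2.6390 = 33.986 W.
All ideal ⇒ P_in = P_out, so I_supply = 33.986/120 = 0.283 A.

I_supply ≈ 0.283 A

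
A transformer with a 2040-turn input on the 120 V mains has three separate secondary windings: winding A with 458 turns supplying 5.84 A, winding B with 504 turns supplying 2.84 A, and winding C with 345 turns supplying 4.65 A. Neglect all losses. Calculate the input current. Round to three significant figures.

V_A = 120 × 458/2040 = 26.941 V; V_B = 120 × 504/2040 = 29.647 V; V_C = 120 × 345/2040 = 20.294 V.
P_out = V_A I_A + V_B I_B + V_C I_C = 26.941×5.84 + 29.647×2.84 + 20.294×4.65 = 157.34 + 84.198 + 94.368 = 335.90 W.
Ideal ⇒ P_in = P_out, so I_in = P_out/V_in = 335.90/120 = 2.80 A.

I_in ≈ 2.80 A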